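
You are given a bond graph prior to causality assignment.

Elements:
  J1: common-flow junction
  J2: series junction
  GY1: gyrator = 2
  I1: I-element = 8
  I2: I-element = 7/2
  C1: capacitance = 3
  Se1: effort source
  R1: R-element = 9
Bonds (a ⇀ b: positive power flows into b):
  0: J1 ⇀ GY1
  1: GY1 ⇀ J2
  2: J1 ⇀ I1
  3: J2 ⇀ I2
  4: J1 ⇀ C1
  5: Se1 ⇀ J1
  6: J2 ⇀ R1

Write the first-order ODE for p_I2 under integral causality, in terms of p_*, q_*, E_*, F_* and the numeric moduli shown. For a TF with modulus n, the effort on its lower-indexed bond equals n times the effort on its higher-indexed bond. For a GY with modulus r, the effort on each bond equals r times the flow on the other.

dp_I2/dt = p_I1/4 - 18*p_I2/7

b5 →J1  (Se1 (Se) sets effort on bond)
b2 →I1  (I1: I, integral causality)
b0 →J1  (J1 flow already set via bond 2)
b4 →J1  (1-jn J1 has f-setter on 2)
b1 →J2  (GY1 both-in/both-out from 0)
b3 →I2  (I2: I, integral causality)
b6 →J2  (1-jn J2 has f-setter on 3)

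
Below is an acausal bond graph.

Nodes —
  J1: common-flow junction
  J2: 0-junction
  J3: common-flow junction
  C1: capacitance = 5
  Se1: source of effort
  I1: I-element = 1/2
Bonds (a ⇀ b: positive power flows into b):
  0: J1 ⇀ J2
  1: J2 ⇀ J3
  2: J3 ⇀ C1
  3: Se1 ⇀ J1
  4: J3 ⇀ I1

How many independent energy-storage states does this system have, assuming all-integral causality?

2  (C1, I1 all integral)

b3 →J1  (source Se1 imposes e)
b0 →J2  (J1 needs exactly one f-in)
b1 →J3  (J2 effort already set via bond 0)
b2 →J3  (C1 integral (e out))
b4 →I1  (J3 needs exactly one f-in)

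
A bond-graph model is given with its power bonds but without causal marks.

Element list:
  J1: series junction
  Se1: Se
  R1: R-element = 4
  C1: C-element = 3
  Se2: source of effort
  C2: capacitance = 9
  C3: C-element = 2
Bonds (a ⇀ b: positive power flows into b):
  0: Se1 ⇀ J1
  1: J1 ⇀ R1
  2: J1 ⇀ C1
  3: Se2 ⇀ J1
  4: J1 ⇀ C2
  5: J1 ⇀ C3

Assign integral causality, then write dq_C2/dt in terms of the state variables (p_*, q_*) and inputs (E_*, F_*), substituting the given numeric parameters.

b0 |J1  (Se1 fixes effort; stroke away)
b3 |J1  (Se2 fixes effort; stroke away)
b2 |J1  (prefer integral on C1)
b4 |J1  (C2 outputs effort q/C2)
b5 |J1  (prefer integral on C3)
b1 |R1  (J1: last free bond brings flow in)

dq_C2/dt = E_Se1/4 + E_Se2/4 - q_C1/12 - q_C2/36 - q_C3/8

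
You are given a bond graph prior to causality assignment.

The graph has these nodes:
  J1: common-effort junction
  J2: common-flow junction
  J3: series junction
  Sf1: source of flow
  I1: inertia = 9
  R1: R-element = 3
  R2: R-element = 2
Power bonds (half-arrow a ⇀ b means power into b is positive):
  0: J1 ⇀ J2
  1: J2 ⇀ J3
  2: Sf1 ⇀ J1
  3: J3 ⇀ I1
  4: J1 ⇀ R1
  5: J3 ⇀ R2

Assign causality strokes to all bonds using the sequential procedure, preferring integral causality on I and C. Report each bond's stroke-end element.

bond 2 stroke→Sf1  (Sf1 (Sf) sets flow on bond)
bond 3 stroke→I1  (I1 outputs flow p/I1)
bond 1 stroke→J3  (common-f at J3 fixed by 3)
bond 5 stroke→J3  (1-jn J3 has f-setter on 3)
bond 0 stroke→J2  (J2 flow already set via bond 1)
bond 4 stroke→J1  (only one effort-in slot at J1)

#0 →J2
#1 →J3
#2 →Sf1
#3 →I1
#4 →J1
#5 →J3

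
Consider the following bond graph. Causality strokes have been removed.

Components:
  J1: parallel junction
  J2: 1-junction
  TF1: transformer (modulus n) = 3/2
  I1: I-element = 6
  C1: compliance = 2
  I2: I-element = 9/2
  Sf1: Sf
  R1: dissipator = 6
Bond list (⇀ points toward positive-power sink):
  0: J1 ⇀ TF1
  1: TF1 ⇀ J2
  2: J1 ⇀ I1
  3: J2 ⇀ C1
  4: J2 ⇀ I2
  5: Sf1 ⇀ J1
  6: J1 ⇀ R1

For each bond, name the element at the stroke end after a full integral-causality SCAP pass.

#5 →Sf1  (Sf1 fixes flow; stroke at Sf1)
#2 →I1  (I1 outputs flow p/I1)
#3 →J2  (C1: C, integral causality)
#4 →I2  (I2 integral (f out))
#1 →J2  (J2: bond 4 brought flow, rest push out)
#0 →TF1  (TF1 one-in-one-out from 1)
#6 →J1  (J1 needs exactly one e-in)

#0 |TF1
#1 |J2
#2 |I1
#3 |J2
#4 |I2
#5 |Sf1
#6 |J1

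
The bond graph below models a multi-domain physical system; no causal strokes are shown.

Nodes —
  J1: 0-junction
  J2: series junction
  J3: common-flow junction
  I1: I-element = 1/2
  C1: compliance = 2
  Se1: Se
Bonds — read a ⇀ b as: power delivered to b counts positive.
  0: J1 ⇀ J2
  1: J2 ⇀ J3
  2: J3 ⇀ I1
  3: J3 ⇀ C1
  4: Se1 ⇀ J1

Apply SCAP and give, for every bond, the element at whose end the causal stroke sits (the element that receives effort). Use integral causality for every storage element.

β4 |J1  (Se1: effort source, stroke at far end)
β0 |J2  (J1: bond 4 brought effort, rest push out)
β1 |J3  (J2: last free bond brings flow in)
β2 |I1  (prefer integral on I1)
β3 |J3  (J3 flow already set via bond 2)

b0 |J2
b1 |J3
b2 |I1
b3 |J3
b4 |J1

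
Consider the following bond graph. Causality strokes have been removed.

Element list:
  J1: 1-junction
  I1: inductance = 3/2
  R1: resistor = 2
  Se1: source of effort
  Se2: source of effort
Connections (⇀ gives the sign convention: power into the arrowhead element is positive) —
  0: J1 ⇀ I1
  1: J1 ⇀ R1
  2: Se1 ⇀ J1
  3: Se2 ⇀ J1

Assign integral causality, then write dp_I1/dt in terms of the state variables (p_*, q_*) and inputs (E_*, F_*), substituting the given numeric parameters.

dp_I1/dt = E_Se1 + E_Se2 - 4*p_I1/3

b2 stroke→J1  (Se1 fixes effort; stroke away)
b3 stroke→J1  (Se2: effort source, stroke at far end)
b0 stroke→I1  (I1 integral (f out))
b1 stroke→J1  (1-jn J1 has f-setter on 0)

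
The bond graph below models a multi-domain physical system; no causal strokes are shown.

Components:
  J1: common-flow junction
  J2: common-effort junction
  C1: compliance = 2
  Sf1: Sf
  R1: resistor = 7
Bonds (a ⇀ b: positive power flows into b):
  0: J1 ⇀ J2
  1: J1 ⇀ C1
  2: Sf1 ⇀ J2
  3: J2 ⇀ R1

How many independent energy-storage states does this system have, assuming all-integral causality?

β2 →Sf1  (Sf1: flow source, stroke at near end)
β1 →J1  (C1 integral (e out))
β0 →J2  (closing 1-jn rule on J1)
β3 →R1  (common-e at J2 fixed by 0)

1  (C1 all integral)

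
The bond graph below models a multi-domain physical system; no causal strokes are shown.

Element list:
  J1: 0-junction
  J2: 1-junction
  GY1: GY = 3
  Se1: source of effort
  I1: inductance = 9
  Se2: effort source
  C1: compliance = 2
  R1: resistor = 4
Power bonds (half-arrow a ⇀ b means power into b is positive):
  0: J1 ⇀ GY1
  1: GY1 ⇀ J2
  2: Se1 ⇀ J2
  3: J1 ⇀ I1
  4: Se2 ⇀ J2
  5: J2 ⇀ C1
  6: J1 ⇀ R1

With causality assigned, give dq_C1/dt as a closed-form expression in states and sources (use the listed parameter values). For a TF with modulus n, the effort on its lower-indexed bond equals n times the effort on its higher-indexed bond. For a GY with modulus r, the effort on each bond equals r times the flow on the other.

dq_C1/dt = 4*E_Se1/9 + 4*E_Se2/9 - 4*p_I1/27 - 2*q_C1/9

bond 2 →J2  (Se1 (Se) sets effort on bond)
bond 4 →J2  (Se2 fixes effort; stroke away)
bond 3 →I1  (prefer integral on I1)
bond 5 →J2  (C1: C, integral causality)
bond 1 →GY1  (J2 needs exactly one f-in)
bond 0 →GY1  (GY GY1: same side as bond 1)
bond 6 →J1  (J1 needs exactly one e-in)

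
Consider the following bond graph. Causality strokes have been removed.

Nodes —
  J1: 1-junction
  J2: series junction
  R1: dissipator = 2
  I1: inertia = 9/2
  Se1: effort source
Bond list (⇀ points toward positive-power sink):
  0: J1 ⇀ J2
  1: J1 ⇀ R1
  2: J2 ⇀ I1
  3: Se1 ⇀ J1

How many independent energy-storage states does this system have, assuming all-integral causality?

β3 stroke→J1  (Se1: effort source, stroke at far end)
β2 stroke→I1  (I1 outputs flow p/I1)
β0 stroke→J2  (1-jn J2 has f-setter on 2)
β1 stroke→J1  (J1 flow already set via bond 0)

1  (I1 all integral)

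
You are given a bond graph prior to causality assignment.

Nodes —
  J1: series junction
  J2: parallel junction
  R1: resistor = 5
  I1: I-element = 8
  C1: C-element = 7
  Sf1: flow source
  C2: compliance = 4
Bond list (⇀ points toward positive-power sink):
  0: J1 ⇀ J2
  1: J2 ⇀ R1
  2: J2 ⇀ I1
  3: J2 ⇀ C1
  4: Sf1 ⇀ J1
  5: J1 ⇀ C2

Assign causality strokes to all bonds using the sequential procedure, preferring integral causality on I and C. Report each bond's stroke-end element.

β4 |Sf1  (Sf1: flow source, stroke at near end)
β0 |J1  (J1 flow already set via bond 4)
β5 |J1  (1-jn J1 has f-setter on 4)
β2 |I1  (prefer integral on I1)
β3 |J2  (C1 integral (e out))
β1 |R1  (J2 effort already set via bond 3)

b0 |J1
b1 |R1
b2 |I1
b3 |J2
b4 |Sf1
b5 |J1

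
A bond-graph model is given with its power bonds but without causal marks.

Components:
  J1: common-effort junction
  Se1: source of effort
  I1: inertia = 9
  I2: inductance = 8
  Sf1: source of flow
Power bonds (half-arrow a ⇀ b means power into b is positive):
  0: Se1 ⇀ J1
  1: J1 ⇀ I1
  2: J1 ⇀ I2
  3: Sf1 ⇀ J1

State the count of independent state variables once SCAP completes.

#0 stroke at J1  (Se1: effort source, stroke at far end)
#3 stroke at Sf1  (Sf1: flow source, stroke at near end)
#1 stroke at I1  (0-jn J1 has e-setter on 0)
#2 stroke at I2  (J1 effort already set via bond 0)

2  (I1, I2 all integral)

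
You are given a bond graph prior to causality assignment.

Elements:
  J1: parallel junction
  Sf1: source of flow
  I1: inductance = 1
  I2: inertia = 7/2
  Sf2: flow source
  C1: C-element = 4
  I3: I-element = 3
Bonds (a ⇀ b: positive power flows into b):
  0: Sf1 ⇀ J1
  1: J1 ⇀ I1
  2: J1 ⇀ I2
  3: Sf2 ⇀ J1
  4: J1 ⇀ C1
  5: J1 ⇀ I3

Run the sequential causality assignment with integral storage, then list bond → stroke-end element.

β0 →Sf1
β1 →I1
β2 →I2
β3 →Sf2
β4 →J1
β5 →I3

#0 stroke→Sf1  (Sf1 (Sf) sets flow on bond)
#3 stroke→Sf2  (source Sf2 imposes f)
#1 stroke→I1  (I1 integral (f out))
#2 stroke→I2  (I2 outputs flow p/I2)
#4 stroke→J1  (C1 outputs effort q/C1)
#5 stroke→I3  (J1 effort already set via bond 4)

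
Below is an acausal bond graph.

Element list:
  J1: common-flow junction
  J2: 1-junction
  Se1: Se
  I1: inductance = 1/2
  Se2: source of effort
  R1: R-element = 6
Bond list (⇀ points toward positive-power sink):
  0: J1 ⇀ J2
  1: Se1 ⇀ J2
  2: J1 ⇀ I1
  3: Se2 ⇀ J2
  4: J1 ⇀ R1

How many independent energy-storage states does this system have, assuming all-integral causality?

b1 |J2  (source Se1 imposes e)
b3 |J2  (source Se2 imposes e)
b0 |J1  (only one flow-in slot at J2)
b2 |I1  (prefer integral on I1)
b4 |J1  (common-f at J1 fixed by 2)

1  (I1 all integral)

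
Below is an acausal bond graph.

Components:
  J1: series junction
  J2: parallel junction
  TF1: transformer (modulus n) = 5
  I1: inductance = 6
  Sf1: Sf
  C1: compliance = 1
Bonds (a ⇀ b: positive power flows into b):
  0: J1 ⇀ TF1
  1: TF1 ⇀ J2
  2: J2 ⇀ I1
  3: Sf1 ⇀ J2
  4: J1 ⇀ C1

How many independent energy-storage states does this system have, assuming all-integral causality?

bond 3 →Sf1  (Sf1 (Sf) sets flow on bond)
bond 2 →I1  (I1 outputs flow p/I1)
bond 1 →J2  (only one effort-in slot at J2)
bond 0 →TF1  (TF1: transformer flips bond 1)
bond 4 →J1  (J1: bond 0 brought flow, rest push out)

2  (C1, I1 all integral)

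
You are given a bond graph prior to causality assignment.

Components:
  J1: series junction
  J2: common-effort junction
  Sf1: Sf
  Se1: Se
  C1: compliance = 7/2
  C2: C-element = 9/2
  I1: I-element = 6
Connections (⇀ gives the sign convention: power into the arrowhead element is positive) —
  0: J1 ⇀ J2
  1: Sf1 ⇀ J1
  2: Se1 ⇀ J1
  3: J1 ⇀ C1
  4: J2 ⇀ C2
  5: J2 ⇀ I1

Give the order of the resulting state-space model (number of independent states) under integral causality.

3  (C1, C2, I1 all integral)

bond 1 stroke at Sf1  (Sf1 (Sf) sets flow on bond)
bond 2 stroke at J1  (Se1: effort source, stroke at far end)
bond 0 stroke at J1  (J1: bond 1 brought flow, rest push out)
bond 3 stroke at J1  (common-f at J1 fixed by 1)
bond 4 stroke at J2  (C2 outputs effort q/C2)
bond 5 stroke at I1  (0-jn J2 has e-setter on 4)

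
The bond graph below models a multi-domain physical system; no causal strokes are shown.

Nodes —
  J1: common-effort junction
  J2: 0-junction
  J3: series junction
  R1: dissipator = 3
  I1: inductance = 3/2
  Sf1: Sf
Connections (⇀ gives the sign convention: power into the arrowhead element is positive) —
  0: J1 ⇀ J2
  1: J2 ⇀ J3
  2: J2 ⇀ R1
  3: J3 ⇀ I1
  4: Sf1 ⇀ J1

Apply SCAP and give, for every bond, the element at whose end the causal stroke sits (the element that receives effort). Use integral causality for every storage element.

β4 stroke→Sf1  (Sf1 (Sf) sets flow on bond)
β0 stroke→J1  (closing 0-jn rule on J1)
β3 stroke→I1  (prefer integral on I1)
β1 stroke→J3  (common-f at J3 fixed by 3)
β2 stroke→J2  (J2: last free bond brings effort in)

b0 →J1
b1 →J3
b2 →J2
b3 →I1
b4 →Sf1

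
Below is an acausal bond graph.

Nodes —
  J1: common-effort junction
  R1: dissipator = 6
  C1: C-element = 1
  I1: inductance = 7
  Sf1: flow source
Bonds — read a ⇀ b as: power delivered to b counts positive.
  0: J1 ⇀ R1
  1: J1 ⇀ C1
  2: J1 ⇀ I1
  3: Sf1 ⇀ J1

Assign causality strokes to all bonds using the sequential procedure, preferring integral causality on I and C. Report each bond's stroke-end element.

b0 →R1
b1 →J1
b2 →I1
b3 →Sf1

#3 →Sf1  (Sf1 (Sf) sets flow on bond)
#1 →J1  (C1 outputs effort q/C1)
#0 →R1  (common-e at J1 fixed by 1)
#2 →I1  (J1: bond 1 brought effort, rest push out)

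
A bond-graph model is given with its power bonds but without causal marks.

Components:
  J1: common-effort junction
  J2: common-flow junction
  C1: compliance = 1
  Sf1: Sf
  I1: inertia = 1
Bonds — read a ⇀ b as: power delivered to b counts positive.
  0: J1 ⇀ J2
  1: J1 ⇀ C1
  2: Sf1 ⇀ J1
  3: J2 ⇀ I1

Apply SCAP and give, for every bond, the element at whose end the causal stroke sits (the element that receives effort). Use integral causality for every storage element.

#0 |J2
#1 |J1
#2 |Sf1
#3 |I1

bond 2 stroke→Sf1  (Sf1 (Sf) sets flow on bond)
bond 1 stroke→J1  (prefer integral on C1)
bond 0 stroke→J2  (common-e at J1 fixed by 1)
bond 3 stroke→I1  (J2 needs exactly one f-in)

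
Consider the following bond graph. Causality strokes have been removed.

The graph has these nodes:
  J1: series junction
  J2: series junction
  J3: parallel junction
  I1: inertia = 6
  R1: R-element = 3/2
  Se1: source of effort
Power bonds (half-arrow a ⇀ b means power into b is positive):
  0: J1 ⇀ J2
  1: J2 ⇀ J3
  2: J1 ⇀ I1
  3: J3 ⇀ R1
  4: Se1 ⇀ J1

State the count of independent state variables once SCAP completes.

1  (I1 all integral)

β4 stroke at J1  (source Se1 imposes e)
β2 stroke at I1  (prefer integral on I1)
β0 stroke at J1  (1-jn J1 has f-setter on 2)
β1 stroke at J2  (1-jn J2 has f-setter on 0)
β3 stroke at J3  (J3: last free bond brings effort in)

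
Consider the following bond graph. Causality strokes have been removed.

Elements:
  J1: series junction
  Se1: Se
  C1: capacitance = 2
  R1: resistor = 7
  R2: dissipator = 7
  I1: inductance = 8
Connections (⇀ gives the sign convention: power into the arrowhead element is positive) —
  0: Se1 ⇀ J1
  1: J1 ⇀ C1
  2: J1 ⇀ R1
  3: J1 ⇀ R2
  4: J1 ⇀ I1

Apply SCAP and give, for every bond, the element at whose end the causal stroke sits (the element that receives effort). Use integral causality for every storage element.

#0 stroke at J1
#1 stroke at J1
#2 stroke at J1
#3 stroke at J1
#4 stroke at I1

β0 →J1  (Se1: effort source, stroke at far end)
β1 →J1  (C1: C, integral causality)
β4 →I1  (I1 outputs flow p/I1)
β2 →J1  (J1: bond 4 brought flow, rest push out)
β3 →J1  (J1: bond 4 brought flow, rest push out)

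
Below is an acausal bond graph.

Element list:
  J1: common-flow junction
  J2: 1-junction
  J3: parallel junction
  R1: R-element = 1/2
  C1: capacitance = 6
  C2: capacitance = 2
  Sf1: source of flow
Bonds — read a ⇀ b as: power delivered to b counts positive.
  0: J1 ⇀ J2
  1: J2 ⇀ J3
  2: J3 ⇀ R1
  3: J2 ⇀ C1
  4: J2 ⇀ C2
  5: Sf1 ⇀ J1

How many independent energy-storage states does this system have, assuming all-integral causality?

#5 stroke at Sf1  (Sf1 (Sf) sets flow on bond)
#0 stroke at J1  (J1: bond 5 brought flow, rest push out)
#1 stroke at J2  (J2: bond 0 brought flow, rest push out)
#3 stroke at J2  (J2: bond 0 brought flow, rest push out)
#4 stroke at J2  (common-f at J2 fixed by 0)
#2 stroke at J3  (J3 needs exactly one e-in)

2  (C1, C2 all integral)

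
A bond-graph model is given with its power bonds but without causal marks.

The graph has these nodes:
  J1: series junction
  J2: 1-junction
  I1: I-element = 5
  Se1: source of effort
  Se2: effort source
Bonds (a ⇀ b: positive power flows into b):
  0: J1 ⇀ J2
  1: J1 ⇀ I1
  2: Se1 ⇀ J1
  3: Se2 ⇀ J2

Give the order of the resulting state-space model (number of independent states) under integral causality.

1  (I1 all integral)

β2 stroke at J1  (Se1: effort source, stroke at far end)
β3 stroke at J2  (Se2 fixes effort; stroke away)
β0 stroke at J1  (J2 needs exactly one f-in)
β1 stroke at I1  (J1 needs exactly one f-in)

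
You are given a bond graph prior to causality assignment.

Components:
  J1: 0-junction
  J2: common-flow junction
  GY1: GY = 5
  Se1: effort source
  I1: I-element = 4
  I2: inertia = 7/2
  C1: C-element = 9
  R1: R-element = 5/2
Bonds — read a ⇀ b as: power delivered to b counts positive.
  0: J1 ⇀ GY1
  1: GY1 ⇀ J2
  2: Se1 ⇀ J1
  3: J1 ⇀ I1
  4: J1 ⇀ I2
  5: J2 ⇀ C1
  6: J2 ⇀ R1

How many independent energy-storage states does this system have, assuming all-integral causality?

3  (C1, I1, I2 all integral)

#2 |J1  (source Se1 imposes e)
#0 |GY1  (0-jn J1 has e-setter on 2)
#3 |I1  (0-jn J1 has e-setter on 2)
#4 |I2  (0-jn J1 has e-setter on 2)
#1 |GY1  (through GY1, causality inverts; strokes same side of GY1)
#5 |J2  (J2 flow already set via bond 1)
#6 |J2  (common-f at J2 fixed by 1)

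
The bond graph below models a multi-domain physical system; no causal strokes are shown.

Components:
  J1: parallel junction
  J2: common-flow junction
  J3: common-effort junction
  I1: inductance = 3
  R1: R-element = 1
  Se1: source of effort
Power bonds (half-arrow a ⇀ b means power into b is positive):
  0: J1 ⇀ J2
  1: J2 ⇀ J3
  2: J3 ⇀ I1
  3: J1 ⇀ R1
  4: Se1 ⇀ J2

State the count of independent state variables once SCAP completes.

b4 stroke at J2  (Se1 fixes effort; stroke away)
b2 stroke at I1  (I1 outputs flow p/I1)
b1 stroke at J3  (only one effort-in slot at J3)
b0 stroke at J2  (common-f at J2 fixed by 1)
b3 stroke at J1  (J1 needs exactly one e-in)

1  (I1 all integral)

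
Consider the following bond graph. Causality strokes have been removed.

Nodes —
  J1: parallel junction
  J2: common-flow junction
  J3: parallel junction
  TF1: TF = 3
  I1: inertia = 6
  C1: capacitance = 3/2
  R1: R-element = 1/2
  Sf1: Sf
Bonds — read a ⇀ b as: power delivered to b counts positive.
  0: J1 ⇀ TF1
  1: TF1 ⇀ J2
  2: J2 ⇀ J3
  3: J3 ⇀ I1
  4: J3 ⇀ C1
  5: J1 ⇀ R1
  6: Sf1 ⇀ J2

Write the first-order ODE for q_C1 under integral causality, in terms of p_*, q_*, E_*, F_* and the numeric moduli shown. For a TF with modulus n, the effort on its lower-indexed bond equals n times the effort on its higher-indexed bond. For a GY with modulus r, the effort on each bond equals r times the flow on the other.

b6 |Sf1  (Sf1: flow source, stroke at near end)
b1 |J2  (1-jn J2 has f-setter on 6)
b2 |J2  (J2 flow already set via bond 6)
b0 |TF1  (through TF1, causality passes straight; one stroke at TF1)
b5 |J1  (only one effort-in slot at J1)
b3 |I1  (I1 outputs flow p/I1)
b4 |J3  (only one effort-in slot at J3)

dq_C1/dt = F_Sf1 - p_I1/6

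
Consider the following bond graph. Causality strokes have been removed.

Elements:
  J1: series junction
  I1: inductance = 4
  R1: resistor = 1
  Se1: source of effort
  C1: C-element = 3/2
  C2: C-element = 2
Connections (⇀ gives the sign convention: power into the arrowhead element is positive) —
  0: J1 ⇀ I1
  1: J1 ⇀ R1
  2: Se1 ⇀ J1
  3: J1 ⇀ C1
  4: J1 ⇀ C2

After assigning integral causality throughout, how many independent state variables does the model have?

#2 |J1  (Se1: effort source, stroke at far end)
#0 |I1  (I1 integral (f out))
#1 |J1  (common-f at J1 fixed by 0)
#3 |J1  (J1: bond 0 brought flow, rest push out)
#4 |J1  (J1: bond 0 brought flow, rest push out)

3  (C1, C2, I1 all integral)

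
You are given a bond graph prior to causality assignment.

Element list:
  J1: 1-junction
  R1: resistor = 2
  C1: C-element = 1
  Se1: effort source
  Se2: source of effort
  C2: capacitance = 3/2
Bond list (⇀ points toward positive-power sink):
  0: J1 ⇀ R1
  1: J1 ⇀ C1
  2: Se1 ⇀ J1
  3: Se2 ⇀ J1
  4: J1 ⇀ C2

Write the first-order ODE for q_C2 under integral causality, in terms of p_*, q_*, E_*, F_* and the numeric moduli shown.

bond 2 |J1  (Se1 (Se) sets effort on bond)
bond 3 |J1  (Se2 (Se) sets effort on bond)
bond 1 |J1  (C1 outputs effort q/C1)
bond 4 |J1  (C2 integral (e out))
bond 0 |R1  (closing 1-jn rule on J1)

dq_C2/dt = E_Se1/2 + E_Se2/2 - q_C1/2 - q_C2/3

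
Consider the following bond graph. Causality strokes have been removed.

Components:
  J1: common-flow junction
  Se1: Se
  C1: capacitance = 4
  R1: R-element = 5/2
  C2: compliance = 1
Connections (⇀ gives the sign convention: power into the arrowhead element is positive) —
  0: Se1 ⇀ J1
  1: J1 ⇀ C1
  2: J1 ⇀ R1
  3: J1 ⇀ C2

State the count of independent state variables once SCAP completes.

2  (C1, C2 all integral)

#0 →J1  (Se1: effort source, stroke at far end)
#1 →J1  (C1 integral (e out))
#3 →J1  (C2: C, integral causality)
#2 →R1  (only one flow-in slot at J1)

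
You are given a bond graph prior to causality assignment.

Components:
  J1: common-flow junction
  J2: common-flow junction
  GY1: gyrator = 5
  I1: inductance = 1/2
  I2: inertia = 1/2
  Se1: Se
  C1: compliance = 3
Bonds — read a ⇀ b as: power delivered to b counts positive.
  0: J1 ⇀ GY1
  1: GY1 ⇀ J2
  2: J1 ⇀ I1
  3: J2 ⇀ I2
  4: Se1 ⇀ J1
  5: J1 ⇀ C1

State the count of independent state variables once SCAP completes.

3  (C1, I1, I2 all integral)

b4 |J1  (Se1 (Se) sets effort on bond)
b2 |I1  (I1 integral (f out))
b0 |J1  (1-jn J1 has f-setter on 2)
b5 |J1  (1-jn J1 has f-setter on 2)
b1 |J2  (through GY1, causality inverts; strokes same side of GY1)
b3 |I2  (J2 needs exactly one f-in)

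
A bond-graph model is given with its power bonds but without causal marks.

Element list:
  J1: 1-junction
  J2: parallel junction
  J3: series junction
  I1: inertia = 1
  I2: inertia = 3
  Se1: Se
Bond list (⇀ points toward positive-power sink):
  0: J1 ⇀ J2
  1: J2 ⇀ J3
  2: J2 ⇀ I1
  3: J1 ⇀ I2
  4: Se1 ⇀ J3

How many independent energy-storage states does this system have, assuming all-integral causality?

2  (I1, I2 all integral)

bond 4 stroke→J3  (Se1: effort source, stroke at far end)
bond 1 stroke→J2  (closing 1-jn rule on J3)
bond 0 stroke→J1  (0-jn J2 has e-setter on 1)
bond 2 stroke→I1  (J2: bond 1 brought effort, rest push out)
bond 3 stroke→I2  (J1: last free bond brings flow in)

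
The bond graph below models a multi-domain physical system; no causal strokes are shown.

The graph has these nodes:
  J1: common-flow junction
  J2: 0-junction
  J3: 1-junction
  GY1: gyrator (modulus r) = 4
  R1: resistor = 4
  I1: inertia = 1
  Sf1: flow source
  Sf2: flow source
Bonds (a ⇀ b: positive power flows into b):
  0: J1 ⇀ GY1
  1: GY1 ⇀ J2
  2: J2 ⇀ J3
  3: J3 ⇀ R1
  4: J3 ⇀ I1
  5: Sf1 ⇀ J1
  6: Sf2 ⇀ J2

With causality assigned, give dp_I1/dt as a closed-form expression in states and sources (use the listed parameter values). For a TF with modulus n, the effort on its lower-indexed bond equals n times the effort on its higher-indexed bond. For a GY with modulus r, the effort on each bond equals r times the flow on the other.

dp_I1/dt = 4*F_Sf1 - 4*p_I1

#5 |Sf1  (Sf1 fixes flow; stroke at Sf1)
#6 |Sf2  (Sf2 (Sf) sets flow on bond)
#0 |J1  (J1 flow already set via bond 5)
#1 |J2  (GY1 both-in/both-out from 0)
#2 |J3  (J2 effort already set via bond 1)
#4 |I1  (prefer integral on I1)
#3 |J3  (J3: bond 4 brought flow, rest push out)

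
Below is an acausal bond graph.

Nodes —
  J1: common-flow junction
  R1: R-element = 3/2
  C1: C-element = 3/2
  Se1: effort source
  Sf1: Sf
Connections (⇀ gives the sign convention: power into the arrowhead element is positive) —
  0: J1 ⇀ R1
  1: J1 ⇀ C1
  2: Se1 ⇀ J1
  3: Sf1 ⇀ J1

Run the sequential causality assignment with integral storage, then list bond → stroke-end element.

β2 |J1  (source Se1 imposes e)
β3 |Sf1  (source Sf1 imposes f)
β0 |J1  (1-jn J1 has f-setter on 3)
β1 |J1  (J1: bond 3 brought flow, rest push out)

bond 0 →J1
bond 1 →J1
bond 2 →J1
bond 3 →Sf1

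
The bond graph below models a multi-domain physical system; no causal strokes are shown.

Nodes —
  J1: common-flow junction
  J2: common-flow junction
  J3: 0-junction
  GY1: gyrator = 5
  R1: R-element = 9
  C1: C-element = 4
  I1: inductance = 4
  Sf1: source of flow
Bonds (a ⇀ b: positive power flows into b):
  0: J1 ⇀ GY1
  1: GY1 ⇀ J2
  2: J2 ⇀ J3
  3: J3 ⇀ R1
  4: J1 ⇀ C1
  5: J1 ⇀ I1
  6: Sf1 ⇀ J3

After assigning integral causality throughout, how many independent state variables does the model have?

bond 6 stroke→Sf1  (Sf1 (Sf) sets flow on bond)
bond 4 stroke→J1  (C1 integral (e out))
bond 5 stroke→I1  (I1 outputs flow p/I1)
bond 0 stroke→J1  (1-jn J1 has f-setter on 5)
bond 1 stroke→J2  (GY GY1: same side as bond 0)
bond 2 stroke→J3  (closing 1-jn rule on J2)
bond 3 stroke→R1  (J3 effort already set via bond 2)

2  (C1, I1 all integral)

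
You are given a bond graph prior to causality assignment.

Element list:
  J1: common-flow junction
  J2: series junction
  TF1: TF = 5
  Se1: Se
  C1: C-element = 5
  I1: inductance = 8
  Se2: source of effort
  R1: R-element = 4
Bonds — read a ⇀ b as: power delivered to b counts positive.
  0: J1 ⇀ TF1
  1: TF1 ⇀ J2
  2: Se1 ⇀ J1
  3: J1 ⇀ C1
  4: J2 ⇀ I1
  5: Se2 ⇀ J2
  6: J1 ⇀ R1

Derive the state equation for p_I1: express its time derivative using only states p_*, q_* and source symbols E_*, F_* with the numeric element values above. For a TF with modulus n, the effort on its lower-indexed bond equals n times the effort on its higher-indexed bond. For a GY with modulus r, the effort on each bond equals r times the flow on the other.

#2 →J1  (Se1 (Se) sets effort on bond)
#5 →J2  (Se2 fixes effort; stroke away)
#3 →J1  (C1 outputs effort q/C1)
#4 →I1  (I1 outputs flow p/I1)
#1 →J2  (1-jn J2 has f-setter on 4)
#0 →TF1  (TF TF1: opposite of bond 1)
#6 →J1  (J1 flow already set via bond 0)

dp_I1/dt = E_Se1/5 + E_Se2 - p_I1/50 - q_C1/25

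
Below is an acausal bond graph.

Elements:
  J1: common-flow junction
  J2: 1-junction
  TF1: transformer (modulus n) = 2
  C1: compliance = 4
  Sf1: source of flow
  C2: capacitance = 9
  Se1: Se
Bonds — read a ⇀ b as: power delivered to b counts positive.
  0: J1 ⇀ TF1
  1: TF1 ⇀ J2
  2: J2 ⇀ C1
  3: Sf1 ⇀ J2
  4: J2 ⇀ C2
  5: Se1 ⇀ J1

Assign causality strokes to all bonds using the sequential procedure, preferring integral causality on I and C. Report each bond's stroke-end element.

bond 3 stroke→Sf1  (Sf1: flow source, stroke at near end)
bond 5 stroke→J1  (Se1 (Se) sets effort on bond)
bond 0 stroke→TF1  (closing 1-jn rule on J1)
bond 1 stroke→J2  (common-f at J2 fixed by 3)
bond 2 stroke→J2  (1-jn J2 has f-setter on 3)
bond 4 stroke→J2  (common-f at J2 fixed by 3)

#0 |TF1
#1 |J2
#2 |J2
#3 |Sf1
#4 |J2
#5 |J1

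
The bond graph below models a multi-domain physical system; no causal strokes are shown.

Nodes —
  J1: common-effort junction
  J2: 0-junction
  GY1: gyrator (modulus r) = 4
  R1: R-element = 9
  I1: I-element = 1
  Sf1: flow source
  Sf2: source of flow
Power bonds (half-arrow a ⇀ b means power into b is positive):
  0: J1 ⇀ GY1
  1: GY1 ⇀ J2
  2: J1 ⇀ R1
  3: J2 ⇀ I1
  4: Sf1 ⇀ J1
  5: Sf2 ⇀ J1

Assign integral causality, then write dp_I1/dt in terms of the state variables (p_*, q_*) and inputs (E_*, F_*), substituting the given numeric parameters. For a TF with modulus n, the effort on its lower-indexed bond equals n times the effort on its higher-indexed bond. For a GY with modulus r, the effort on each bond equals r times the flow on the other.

b4 |Sf1  (Sf1 fixes flow; stroke at Sf1)
b5 |Sf2  (Sf2 (Sf) sets flow on bond)
b3 |I1  (I1: I, integral causality)
b1 |J2  (only one effort-in slot at J2)
b0 |J1  (GY1: gyrator matches bond 1)
b2 |R1  (J1: bond 0 brought effort, rest push out)

dp_I1/dt = 4*F_Sf1 + 4*F_Sf2 - 16*p_I1/9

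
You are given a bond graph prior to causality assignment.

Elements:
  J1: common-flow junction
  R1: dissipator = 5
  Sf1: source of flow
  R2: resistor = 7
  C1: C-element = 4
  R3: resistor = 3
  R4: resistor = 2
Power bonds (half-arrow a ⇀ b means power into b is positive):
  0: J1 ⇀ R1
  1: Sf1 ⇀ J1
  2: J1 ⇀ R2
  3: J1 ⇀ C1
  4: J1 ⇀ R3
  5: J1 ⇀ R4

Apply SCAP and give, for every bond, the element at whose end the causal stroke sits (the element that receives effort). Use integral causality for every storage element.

#1 stroke→Sf1  (Sf1 fixes flow; stroke at Sf1)
#0 stroke→J1  (1-jn J1 has f-setter on 1)
#2 stroke→J1  (1-jn J1 has f-setter on 1)
#3 stroke→J1  (common-f at J1 fixed by 1)
#4 stroke→J1  (J1 flow already set via bond 1)
#5 stroke→J1  (common-f at J1 fixed by 1)

#0 stroke at J1
#1 stroke at Sf1
#2 stroke at J1
#3 stroke at J1
#4 stroke at J1
#5 stroke at J1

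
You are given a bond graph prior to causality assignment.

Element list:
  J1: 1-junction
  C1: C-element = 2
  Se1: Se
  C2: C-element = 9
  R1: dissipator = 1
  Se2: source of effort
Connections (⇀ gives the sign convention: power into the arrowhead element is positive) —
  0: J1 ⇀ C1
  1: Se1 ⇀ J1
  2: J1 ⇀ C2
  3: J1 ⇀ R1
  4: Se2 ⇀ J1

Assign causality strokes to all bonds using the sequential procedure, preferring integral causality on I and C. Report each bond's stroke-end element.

bond 1 |J1  (Se1 (Se) sets effort on bond)
bond 4 |J1  (Se2 fixes effort; stroke away)
bond 0 |J1  (C1 outputs effort q/C1)
bond 2 |J1  (prefer integral on C2)
bond 3 |R1  (closing 1-jn rule on J1)

β0 stroke at J1
β1 stroke at J1
β2 stroke at J1
β3 stroke at R1
β4 stroke at J1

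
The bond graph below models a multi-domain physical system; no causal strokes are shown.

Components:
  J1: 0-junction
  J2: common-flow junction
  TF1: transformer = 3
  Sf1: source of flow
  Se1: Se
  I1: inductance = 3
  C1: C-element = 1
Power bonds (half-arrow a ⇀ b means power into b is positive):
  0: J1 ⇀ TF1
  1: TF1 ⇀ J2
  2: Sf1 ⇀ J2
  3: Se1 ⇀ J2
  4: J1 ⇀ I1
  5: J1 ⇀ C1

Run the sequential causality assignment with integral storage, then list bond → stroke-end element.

bond 0 |TF1
bond 1 |J2
bond 2 |Sf1
bond 3 |J2
bond 4 |I1
bond 5 |J1

β2 |Sf1  (Sf1 fixes flow; stroke at Sf1)
β3 |J2  (Se1 (Se) sets effort on bond)
β1 |J2  (common-f at J2 fixed by 2)
β0 |TF1  (TF1: transformer flips bond 1)
β4 |I1  (I1 outputs flow p/I1)
β5 |J1  (J1: last free bond brings effort in)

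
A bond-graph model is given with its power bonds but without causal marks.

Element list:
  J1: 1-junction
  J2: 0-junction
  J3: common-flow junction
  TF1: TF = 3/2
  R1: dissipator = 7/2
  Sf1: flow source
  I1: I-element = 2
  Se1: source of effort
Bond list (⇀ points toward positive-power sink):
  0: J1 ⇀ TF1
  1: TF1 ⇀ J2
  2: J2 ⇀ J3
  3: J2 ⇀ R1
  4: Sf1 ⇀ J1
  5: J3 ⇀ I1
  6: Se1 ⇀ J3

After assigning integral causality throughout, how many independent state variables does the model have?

1  (I1 all integral)

β4 stroke→Sf1  (Sf1 fixes flow; stroke at Sf1)
β6 stroke→J3  (Se1: effort source, stroke at far end)
β0 stroke→J1  (1-jn J1 has f-setter on 4)
β1 stroke→TF1  (TF1: transformer flips bond 0)
β5 stroke→I1  (I1 outputs flow p/I1)
β2 stroke→J3  (common-f at J3 fixed by 5)
β3 stroke→J2  (J2 needs exactly one e-in)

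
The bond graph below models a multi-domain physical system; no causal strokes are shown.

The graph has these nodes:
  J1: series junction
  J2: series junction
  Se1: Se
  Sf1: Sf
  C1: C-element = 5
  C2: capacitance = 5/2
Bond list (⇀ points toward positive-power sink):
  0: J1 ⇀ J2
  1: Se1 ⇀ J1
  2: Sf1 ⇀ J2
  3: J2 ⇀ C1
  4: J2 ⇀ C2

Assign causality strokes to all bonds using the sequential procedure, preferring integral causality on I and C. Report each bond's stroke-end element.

bond 0 stroke→J2
bond 1 stroke→J1
bond 2 stroke→Sf1
bond 3 stroke→J2
bond 4 stroke→J2

β1 stroke at J1  (source Se1 imposes e)
β2 stroke at Sf1  (source Sf1 imposes f)
β0 stroke at J2  (J1 needs exactly one f-in)
β3 stroke at J2  (1-jn J2 has f-setter on 2)
β4 stroke at J2  (common-f at J2 fixed by 2)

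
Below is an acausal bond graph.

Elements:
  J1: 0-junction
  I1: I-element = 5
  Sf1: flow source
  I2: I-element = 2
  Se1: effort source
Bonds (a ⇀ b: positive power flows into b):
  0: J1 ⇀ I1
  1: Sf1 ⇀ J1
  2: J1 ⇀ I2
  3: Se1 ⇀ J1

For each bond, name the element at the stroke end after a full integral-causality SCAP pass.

β1 →Sf1  (source Sf1 imposes f)
β3 →J1  (Se1 fixes effort; stroke away)
β0 →I1  (J1 effort already set via bond 3)
β2 →I2  (J1 effort already set via bond 3)

β0 |I1
β1 |Sf1
β2 |I2
β3 |J1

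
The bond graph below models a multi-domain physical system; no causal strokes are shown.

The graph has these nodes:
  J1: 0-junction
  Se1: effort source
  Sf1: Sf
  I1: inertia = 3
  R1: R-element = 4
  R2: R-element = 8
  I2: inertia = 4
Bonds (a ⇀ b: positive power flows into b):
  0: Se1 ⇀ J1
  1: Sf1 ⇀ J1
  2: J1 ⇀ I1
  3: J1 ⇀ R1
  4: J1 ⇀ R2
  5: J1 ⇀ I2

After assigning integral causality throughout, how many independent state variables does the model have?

2  (I1, I2 all integral)

b0 stroke at J1  (source Se1 imposes e)
b1 stroke at Sf1  (source Sf1 imposes f)
b2 stroke at I1  (0-jn J1 has e-setter on 0)
b3 stroke at R1  (J1 effort already set via bond 0)
b4 stroke at R2  (common-e at J1 fixed by 0)
b5 stroke at I2  (0-jn J1 has e-setter on 0)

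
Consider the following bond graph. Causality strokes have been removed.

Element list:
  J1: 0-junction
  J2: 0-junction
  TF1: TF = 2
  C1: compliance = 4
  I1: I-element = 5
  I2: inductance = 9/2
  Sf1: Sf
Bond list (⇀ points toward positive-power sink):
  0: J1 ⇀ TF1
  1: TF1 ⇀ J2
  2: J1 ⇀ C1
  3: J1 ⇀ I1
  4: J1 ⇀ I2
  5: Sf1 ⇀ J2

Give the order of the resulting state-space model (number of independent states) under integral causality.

bond 5 stroke at Sf1  (Sf1 (Sf) sets flow on bond)
bond 1 stroke at J2  (only one effort-in slot at J2)
bond 0 stroke at TF1  (TF1: transformer flips bond 1)
bond 2 stroke at J1  (C1 outputs effort q/C1)
bond 3 stroke at I1  (J1 effort already set via bond 2)
bond 4 stroke at I2  (common-e at J1 fixed by 2)

3  (C1, I1, I2 all integral)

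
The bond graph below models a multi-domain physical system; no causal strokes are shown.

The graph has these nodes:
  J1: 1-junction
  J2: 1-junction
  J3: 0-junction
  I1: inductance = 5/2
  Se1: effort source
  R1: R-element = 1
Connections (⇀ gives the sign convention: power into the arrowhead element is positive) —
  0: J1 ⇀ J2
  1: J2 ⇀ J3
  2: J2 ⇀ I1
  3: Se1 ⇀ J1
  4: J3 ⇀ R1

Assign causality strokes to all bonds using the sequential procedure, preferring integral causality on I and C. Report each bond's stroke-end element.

b3 stroke at J1  (Se1: effort source, stroke at far end)
b0 stroke at J2  (closing 1-jn rule on J1)
b2 stroke at I1  (I1: I, integral causality)
b1 stroke at J2  (J2: bond 2 brought flow, rest push out)
b4 stroke at J3  (J3 needs exactly one e-in)

bond 0 stroke at J2
bond 1 stroke at J2
bond 2 stroke at I1
bond 3 stroke at J1
bond 4 stroke at J3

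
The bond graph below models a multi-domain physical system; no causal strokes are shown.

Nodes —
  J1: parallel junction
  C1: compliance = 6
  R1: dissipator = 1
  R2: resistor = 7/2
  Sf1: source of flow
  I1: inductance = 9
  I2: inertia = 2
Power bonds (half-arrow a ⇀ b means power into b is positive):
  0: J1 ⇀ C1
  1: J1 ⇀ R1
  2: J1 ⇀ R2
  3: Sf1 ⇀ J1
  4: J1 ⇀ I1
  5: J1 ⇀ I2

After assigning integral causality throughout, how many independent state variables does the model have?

3  (C1, I1, I2 all integral)

#3 stroke at Sf1  (Sf1 fixes flow; stroke at Sf1)
#0 stroke at J1  (prefer integral on C1)
#1 stroke at R1  (common-e at J1 fixed by 0)
#2 stroke at R2  (common-e at J1 fixed by 0)
#4 stroke at I1  (J1 effort already set via bond 0)
#5 stroke at I2  (J1: bond 0 brought effort, rest push out)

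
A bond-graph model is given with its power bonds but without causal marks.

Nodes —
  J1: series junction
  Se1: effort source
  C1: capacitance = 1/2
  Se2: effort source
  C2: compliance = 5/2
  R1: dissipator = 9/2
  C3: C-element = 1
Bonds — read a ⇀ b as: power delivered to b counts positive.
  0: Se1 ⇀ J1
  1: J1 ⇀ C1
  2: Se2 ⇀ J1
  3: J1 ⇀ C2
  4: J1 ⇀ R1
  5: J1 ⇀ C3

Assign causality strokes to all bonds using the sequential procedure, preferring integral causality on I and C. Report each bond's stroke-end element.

#0 |J1
#1 |J1
#2 |J1
#3 |J1
#4 |R1
#5 |J1

#0 |J1  (source Se1 imposes e)
#2 |J1  (Se2: effort source, stroke at far end)
#1 |J1  (C1 outputs effort q/C1)
#3 |J1  (C2 outputs effort q/C2)
#5 |J1  (prefer integral on C3)
#4 |R1  (J1 needs exactly one f-in)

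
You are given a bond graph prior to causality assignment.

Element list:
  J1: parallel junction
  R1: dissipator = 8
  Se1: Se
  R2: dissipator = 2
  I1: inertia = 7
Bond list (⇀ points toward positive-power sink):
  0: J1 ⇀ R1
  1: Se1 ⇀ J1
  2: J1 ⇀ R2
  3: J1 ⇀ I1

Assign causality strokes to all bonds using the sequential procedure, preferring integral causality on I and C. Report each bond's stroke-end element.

b1 stroke→J1  (source Se1 imposes e)
b0 stroke→R1  (J1 effort already set via bond 1)
b2 stroke→R2  (0-jn J1 has e-setter on 1)
b3 stroke→I1  (0-jn J1 has e-setter on 1)

bond 0 |R1
bond 1 |J1
bond 2 |R2
bond 3 |I1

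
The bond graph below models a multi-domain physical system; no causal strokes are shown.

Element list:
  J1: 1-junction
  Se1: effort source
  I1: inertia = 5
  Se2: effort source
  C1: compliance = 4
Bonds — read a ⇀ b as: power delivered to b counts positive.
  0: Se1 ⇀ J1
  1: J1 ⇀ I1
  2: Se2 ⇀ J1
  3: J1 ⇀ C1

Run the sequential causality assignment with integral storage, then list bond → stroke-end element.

#0 →J1  (Se1 fixes effort; stroke away)
#2 →J1  (Se2 (Se) sets effort on bond)
#1 →I1  (I1 outputs flow p/I1)
#3 →J1  (J1: bond 1 brought flow, rest push out)

β0 →J1
β1 →I1
β2 →J1
β3 →J1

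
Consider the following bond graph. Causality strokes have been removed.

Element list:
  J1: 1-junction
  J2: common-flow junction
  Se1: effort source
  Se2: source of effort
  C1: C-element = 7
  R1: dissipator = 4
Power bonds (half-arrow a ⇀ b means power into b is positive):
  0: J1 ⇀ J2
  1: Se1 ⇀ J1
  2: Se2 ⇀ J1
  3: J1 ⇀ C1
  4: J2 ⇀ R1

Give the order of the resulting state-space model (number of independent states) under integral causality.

1  (C1 all integral)

bond 1 →J1  (Se1 (Se) sets effort on bond)
bond 2 →J1  (source Se2 imposes e)
bond 3 →J1  (C1 outputs effort q/C1)
bond 0 →J2  (J1: last free bond brings flow in)
bond 4 →R1  (J2 needs exactly one f-in)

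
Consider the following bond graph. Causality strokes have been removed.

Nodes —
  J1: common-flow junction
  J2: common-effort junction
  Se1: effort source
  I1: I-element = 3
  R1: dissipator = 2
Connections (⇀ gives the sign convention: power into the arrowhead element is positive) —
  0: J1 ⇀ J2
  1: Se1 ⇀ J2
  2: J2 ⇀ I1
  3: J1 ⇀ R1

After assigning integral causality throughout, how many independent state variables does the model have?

1  (I1 all integral)

β1 |J2  (source Se1 imposes e)
β0 |J1  (J2: bond 1 brought effort, rest push out)
β2 |I1  (0-jn J2 has e-setter on 1)
β3 |R1  (J1: last free bond brings flow in)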